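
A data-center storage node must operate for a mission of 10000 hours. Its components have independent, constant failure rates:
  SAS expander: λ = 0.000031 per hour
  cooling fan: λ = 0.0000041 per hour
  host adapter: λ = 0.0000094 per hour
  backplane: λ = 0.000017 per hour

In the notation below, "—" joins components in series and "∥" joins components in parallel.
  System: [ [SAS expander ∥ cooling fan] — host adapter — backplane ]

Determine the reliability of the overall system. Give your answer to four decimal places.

0.7598

R(SAS expander) = exp(−0.000031 × 10000) = 0.733447
R(cooling fan) = exp(−0.0000041 × 10000) = 0.959829
R(host adapter) = exp(−0.0000094 × 10000) = 0.910283
R(backplane) = exp(−0.000017 × 10000) = 0.843665
Parallel (SAS expander and cooling fan): 1 − (1 − 0.733447)(1 − 0.959829) = 0.989292
Series ([0.989292], host adapter, and backplane): 0.989292 × 0.910283 × 0.843665 = 0.7598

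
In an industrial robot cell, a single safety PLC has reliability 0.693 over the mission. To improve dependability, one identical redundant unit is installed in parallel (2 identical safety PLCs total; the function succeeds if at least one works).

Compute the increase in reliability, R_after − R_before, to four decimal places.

R_before = 0.693
R_after = 1 − (1 − 0.693)^2 = 0.9058
ΔR = 0.9058 − 0.693 = 0.2128

0.2128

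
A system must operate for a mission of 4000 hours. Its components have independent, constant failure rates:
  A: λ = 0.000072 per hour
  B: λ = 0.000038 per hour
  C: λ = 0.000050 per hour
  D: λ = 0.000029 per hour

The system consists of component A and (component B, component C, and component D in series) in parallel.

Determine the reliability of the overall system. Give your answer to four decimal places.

0.9065

R(A) = exp(−0.000072 × 4000) = 0.749762
R(B) = exp(−0.000038 × 4000) = 0.858988
R(C) = exp(−0.000050 × 4000) = 0.818731
R(D) = exp(−0.000029 × 4000) = 0.890475
Series (B, C, and D): 0.858988 × 0.818731 × 0.890475 = 0.626253
Parallel (A and [0.626253]): 1 − (1 − 0.749762)(1 − 0.626253) = 0.9065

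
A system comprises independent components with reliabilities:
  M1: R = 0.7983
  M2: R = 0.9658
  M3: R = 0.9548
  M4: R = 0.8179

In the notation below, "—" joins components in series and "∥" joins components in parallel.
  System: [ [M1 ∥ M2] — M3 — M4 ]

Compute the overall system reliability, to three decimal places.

Parallel (M1 and M2): 1 − (1 − 0.79830)(1 − 0.96580) = 0.99310
Series ([0.99310], M3, and M4): 0.99310 × 0.95480 × 0.81790 = 0.776

0.776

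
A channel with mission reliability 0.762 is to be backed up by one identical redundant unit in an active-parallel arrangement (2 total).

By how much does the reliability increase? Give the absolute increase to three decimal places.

R_before = 0.762
R_after = 1 − (1 − 0.762)^2 = 0.943
ΔR = 0.943 − 0.762 = 0.181

0.181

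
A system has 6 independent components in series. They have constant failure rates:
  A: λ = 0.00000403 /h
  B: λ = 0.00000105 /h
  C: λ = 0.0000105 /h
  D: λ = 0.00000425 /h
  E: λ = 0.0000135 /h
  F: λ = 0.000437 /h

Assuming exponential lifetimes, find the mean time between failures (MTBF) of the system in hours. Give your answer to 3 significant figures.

2130

Series of exponential components: λ_sys = Σ λ_i
λ_sys = 0.00000403 + 0.00000105 + 0.0000105 + 0.00000425 + 0.0000135 + 0.000437 = 4.7033e-04 /h
MTBF = 1 / λ_sys = 2130 h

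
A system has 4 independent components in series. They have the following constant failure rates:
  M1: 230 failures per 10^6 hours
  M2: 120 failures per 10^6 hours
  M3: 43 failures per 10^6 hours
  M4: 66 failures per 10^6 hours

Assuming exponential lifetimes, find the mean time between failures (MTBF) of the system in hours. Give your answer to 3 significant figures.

2180

Series of exponential components: λ_sys = Σ λ_i
λ_sys = 0.00023 + 0.00012 + 0.000043 + 0.000066 = 4.5900e-04 /h
MTBF = 1 / λ_sys = 2180 h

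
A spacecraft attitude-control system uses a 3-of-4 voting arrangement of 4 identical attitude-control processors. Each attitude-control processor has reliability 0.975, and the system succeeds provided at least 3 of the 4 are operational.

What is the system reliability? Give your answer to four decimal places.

0.9964

R = Σ_{i=3}^{4} C(4,i) p^i (1−p)^{4−i} with p = 0.975
C(4,3)·0.975^3·0.025^1 = 0.092686
C(4,4)·0.975^4·0.025^0 = 0.903688
Sum = 0.9964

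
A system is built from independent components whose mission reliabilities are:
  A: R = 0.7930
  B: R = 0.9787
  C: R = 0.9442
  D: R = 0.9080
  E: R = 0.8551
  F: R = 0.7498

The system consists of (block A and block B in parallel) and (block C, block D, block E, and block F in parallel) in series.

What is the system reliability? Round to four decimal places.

0.9954

Parallel (A and B): 1 − (1 − 0.793000)(1 − 0.978700) = 0.995591
Parallel (C, D, E, and F): 1 − (1 − 0.944200)(1 − 0.908000)(1 − 0.855100)(1 − 0.749800) = 0.999814
Series ([0.995591] and [0.999814]): 0.995591 × 0.999814 = 0.9954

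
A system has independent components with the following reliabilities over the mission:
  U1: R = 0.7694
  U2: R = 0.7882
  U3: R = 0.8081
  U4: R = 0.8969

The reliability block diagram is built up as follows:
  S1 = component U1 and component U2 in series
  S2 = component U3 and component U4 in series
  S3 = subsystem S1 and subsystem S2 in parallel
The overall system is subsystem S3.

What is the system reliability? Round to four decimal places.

0.8917

Series (U1 and U2): 0.769400 × 0.788200 = 0.606441
Series (U3 and U4): 0.808100 × 0.896900 = 0.724785
Parallel ([0.606441] and [0.724785]): 1 − (1 − 0.606441)(1 − 0.724785) = 0.8917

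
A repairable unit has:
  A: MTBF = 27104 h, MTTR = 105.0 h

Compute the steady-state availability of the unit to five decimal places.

0.99614

A(A) = MTBF/(MTBF+MTTR) = 27104/(27104+105.0) = 0.99614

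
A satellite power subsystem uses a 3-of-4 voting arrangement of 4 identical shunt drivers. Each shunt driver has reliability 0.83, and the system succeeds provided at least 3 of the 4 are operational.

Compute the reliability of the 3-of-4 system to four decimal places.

0.8634

R = Σ_{i=3}^{4} C(4,i) p^i (1−p)^{4−i} with p = 0.83
C(4,3)·0.83^3·0.17^1 = 0.388815
C(4,4)·0.83^4·0.17^0 = 0.474583
Sum = 0.8634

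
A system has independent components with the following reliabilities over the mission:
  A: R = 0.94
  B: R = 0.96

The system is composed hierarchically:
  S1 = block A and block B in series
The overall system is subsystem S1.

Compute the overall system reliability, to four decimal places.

0.9024

Series (A and B): 0.940000 × 0.960000 = 0.9024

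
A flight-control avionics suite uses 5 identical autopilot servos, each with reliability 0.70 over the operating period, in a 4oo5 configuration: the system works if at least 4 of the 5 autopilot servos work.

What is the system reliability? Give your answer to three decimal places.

0.528

R = Σ_{i=4}^{5} C(5,i) p^i (1−p)^{5−i} with p = 0.70
C(5,4)·0.70^4·0.30^1 = 0.36015
C(5,5)·0.70^5·0.30^0 = 0.16807
Sum = 0.528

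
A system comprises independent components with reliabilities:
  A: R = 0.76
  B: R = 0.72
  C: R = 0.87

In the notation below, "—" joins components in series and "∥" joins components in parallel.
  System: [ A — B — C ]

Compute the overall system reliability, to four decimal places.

Series (A, B, and C): 0.760000 × 0.720000 × 0.870000 = 0.4761

0.4761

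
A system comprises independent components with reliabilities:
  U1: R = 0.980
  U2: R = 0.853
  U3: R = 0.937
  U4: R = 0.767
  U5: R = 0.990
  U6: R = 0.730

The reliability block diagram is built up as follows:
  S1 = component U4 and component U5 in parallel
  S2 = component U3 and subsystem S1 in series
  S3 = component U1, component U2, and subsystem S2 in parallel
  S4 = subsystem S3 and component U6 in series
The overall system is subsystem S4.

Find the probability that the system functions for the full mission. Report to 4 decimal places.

Parallel (U4 and U5): 1 − (1 − 0.767000)(1 − 0.990000) = 0.997670
Series (U3 and [0.997670]): 0.937000 × 0.997670 = 0.934817
Parallel (U1, U2, and [0.934817]): 1 − (1 − 0.980000)(1 − 0.853000)(1 − 0.934817) = 0.999808
Series ([0.999808] and U6): 0.999808 × 0.730000 = 0.7299

0.7299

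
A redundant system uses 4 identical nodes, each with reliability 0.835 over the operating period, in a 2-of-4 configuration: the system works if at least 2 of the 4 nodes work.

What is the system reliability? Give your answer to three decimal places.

R = Σ_{i=2}^{4} C(4,i) p^i (1−p)^{4−i} with p = 0.835
C(4,2)·0.835^2·0.165^2 = 0.11389
C(4,3)·0.835^3·0.165^1 = 0.38424
C(4,4)·0.835^4·0.165^0 = 0.48612
Sum = 0.984

0.984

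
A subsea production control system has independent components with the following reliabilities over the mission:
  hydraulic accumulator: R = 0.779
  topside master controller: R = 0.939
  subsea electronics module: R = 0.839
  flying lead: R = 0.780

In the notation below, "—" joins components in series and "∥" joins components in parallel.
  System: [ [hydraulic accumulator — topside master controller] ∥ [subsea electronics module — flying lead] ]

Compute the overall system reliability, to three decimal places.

Series (hydraulic accumulator and topside master controller): 0.77900 × 0.93900 = 0.73148
Series (subsea electronics module and flying lead): 0.83900 × 0.78000 = 0.65442
Parallel ([0.73148] and [0.65442]): 1 − (1 − 0.73148)(1 − 0.65442) = 0.907

0.907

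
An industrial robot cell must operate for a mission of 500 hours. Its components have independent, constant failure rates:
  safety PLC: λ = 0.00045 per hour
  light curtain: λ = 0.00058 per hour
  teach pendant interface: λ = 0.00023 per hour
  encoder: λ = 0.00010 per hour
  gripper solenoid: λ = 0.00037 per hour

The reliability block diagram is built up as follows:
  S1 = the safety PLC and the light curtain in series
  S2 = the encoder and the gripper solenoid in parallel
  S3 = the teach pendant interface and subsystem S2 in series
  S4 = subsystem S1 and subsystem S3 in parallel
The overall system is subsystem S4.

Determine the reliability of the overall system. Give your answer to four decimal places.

0.9533

R(safety PLC) = exp(−0.00045 × 500) = 0.798516
R(light curtain) = exp(−0.00058 × 500) = 0.748264
R(teach pendant interface) = exp(−0.00023 × 500) = 0.891366
R(encoder) = exp(−0.00010 × 500) = 0.951229
R(gripper solenoid) = exp(−0.00037 × 500) = 0.831104
Series (safety PLC and light curtain): 0.798516 × 0.748264 = 0.597501
Parallel (encoder and gripper solenoid): 1 − (1 − 0.951229)(1 − 0.831104) = 0.991763
Series (teach pendant interface and [0.991763]): 0.891366 × 0.991763 = 0.884024
Parallel ([0.597501] and [0.884024]): 1 − (1 − 0.597501)(1 − 0.884024) = 0.9533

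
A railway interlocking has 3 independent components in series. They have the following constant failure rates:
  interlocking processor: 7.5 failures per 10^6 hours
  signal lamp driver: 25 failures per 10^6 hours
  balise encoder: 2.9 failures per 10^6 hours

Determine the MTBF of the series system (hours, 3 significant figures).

28200

Series of exponential components: λ_sys = Σ λ_i
λ_sys = 0.0000075 + 0.000025 + 0.0000029 = 3.5400e-05 /h
MTBF = 1 / λ_sys = 28200 h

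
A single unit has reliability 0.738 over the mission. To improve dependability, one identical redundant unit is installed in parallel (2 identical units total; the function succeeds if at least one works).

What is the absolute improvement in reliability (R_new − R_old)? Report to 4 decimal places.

R_before = 0.738
R_after = 1 − (1 − 0.738)^2 = 0.9314
ΔR = 0.9314 − 0.738 = 0.1934

0.1934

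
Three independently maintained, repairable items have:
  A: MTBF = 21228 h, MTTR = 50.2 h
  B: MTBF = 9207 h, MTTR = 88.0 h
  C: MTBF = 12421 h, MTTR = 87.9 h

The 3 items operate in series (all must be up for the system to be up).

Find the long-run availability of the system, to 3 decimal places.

A(A) = MTBF/(MTBF+MTTR) = 21228/(21228+50.2) = 0.997641
A(B) = MTBF/(MTBF+MTTR) = 9207/(9207+88.0) = 0.990533
A(C) = MTBF/(MTBF+MTTR) = 12421/(12421+87.9) = 0.992973
Series availability: 0.997641 × 0.990533 × 0.992973 = 0.981

0.981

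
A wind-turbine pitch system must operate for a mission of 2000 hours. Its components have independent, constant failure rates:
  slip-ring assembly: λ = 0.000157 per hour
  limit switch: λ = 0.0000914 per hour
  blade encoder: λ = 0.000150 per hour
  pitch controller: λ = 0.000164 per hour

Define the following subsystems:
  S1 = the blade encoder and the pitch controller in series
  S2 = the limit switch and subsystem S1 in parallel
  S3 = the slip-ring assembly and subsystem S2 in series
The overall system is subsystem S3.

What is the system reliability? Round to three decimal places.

0.674

R(slip-ring assembly) = exp(−0.000157 × 2000) = 0.73052
R(limit switch) = exp(−0.0000914 × 2000) = 0.83293
R(blade encoder) = exp(−0.000150 × 2000) = 0.74082
R(pitch controller) = exp(−0.000164 × 2000) = 0.72036
Series (blade encoder and pitch controller): 0.74082 × 0.72036 = 0.53366
Parallel (limit switch and [0.53366]): 1 − (1 − 0.83293)(1 − 0.53366) = 0.92209
Series (slip-ring assembly and [0.92209]): 0.73052 × 0.92209 = 0.674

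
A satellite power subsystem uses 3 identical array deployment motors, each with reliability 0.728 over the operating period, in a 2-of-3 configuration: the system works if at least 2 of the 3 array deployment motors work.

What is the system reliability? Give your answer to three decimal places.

R = Σ_{i=2}^{3} C(3,i) p^i (1−p)^{3−i} with p = 0.728
C(3,2)·0.728^2·0.272^1 = 0.43247
C(3,3)·0.728^3·0.272^0 = 0.38583
Sum = 0.818

0.818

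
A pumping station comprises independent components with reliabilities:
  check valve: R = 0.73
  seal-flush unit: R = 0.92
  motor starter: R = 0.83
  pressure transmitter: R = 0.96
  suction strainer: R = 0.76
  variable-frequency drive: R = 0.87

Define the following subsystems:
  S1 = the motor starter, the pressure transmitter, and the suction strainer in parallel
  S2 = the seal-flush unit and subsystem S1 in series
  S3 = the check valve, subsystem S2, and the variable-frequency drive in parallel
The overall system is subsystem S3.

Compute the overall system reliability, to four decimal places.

0.9971

Parallel (motor starter, pressure transmitter, and suction strainer): 1 − (1 − 0.830000)(1 − 0.960000)(1 − 0.760000) = 0.998368
Series (seal-flush unit and [0.998368]): 0.920000 × 0.998368 = 0.918499
Parallel (check valve, [0.918499], and variable-frequency drive): 1 − (1 − 0.730000)(1 − 0.918499)(1 − 0.870000) = 0.9971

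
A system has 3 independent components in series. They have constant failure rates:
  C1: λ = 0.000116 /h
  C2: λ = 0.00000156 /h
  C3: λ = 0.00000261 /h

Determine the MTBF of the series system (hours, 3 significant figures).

Series of exponential components: λ_sys = Σ λ_i
λ_sys = 0.000116 + 0.00000156 + 0.00000261 = 1.2017e-04 /h
MTBF = 1 / λ_sys = 8320 h

8320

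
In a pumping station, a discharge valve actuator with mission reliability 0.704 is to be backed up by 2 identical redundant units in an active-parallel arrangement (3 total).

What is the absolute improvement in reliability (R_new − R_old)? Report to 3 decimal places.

R_before = 0.704
R_after = 1 − (1 − 0.704)^3 = 0.974
ΔR = 0.974 − 0.704 = 0.270

0.270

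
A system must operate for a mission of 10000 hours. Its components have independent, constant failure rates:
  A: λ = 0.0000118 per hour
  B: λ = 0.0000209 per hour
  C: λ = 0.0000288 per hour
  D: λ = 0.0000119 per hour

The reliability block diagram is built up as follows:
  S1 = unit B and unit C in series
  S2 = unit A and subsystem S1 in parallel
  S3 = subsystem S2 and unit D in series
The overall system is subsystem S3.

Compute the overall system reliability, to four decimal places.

R(A) = exp(−0.0000118 × 10000) = 0.888696
R(B) = exp(−0.0000209 × 10000) = 0.811395
R(C) = exp(−0.0000288 × 10000) = 0.749762
R(D) = exp(−0.0000119 × 10000) = 0.887808
Series (B and C): 0.811395 × 0.749762 = 0.608353
Parallel (A and [0.608353]): 1 − (1 − 0.888696)(1 − 0.608353) = 0.956408
Series ([0.956408] and D): 0.956408 × 0.887808 = 0.8491

0.8491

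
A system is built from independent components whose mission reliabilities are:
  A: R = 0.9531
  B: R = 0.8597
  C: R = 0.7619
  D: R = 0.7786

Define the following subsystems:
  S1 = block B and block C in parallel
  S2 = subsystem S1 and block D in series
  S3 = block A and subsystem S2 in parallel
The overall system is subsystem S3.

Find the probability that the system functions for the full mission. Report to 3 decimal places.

Parallel (B and C): 1 − (1 − 0.85970)(1 − 0.76190) = 0.96659
Series ([0.96659] and D): 0.96659 × 0.77860 = 0.75259
Parallel (A and [0.75259]): 1 − (1 − 0.95310)(1 − 0.75259) = 0.988

0.988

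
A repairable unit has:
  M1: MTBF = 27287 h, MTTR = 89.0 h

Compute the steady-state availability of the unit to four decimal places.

0.9967

A(M1) = MTBF/(MTBF+MTTR) = 27287/(27287+89.0) = 0.9967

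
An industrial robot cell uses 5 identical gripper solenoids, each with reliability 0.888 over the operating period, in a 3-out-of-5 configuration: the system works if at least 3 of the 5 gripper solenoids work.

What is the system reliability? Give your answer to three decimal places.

R = Σ_{i=3}^{5} C(5,i) p^i (1−p)^{5−i} with p = 0.888
C(5,3)·0.888^3·0.112^2 = 0.08784
C(5,4)·0.888^4·0.112^1 = 0.34821
C(5,5)·0.888^5·0.112^0 = 0.55216
Sum = 0.988

0.988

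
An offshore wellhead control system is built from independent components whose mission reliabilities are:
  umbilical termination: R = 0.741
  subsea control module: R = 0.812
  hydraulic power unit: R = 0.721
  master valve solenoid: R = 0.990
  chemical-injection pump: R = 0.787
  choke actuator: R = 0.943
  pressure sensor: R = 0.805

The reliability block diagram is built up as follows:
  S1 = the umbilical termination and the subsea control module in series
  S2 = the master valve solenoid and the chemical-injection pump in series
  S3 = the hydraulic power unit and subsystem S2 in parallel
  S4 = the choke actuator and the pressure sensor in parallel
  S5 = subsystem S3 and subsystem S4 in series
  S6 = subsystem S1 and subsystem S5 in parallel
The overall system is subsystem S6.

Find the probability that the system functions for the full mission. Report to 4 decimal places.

Series (umbilical termination and subsea control module): 0.741000 × 0.812000 = 0.601692
Series (master valve solenoid and chemical-injection pump): 0.990000 × 0.787000 = 0.779130
Parallel (hydraulic power unit and [0.779130]): 1 − (1 − 0.721000)(1 − 0.779130) = 0.938377
Parallel (choke actuator and pressure sensor): 1 − (1 − 0.943000)(1 − 0.805000) = 0.988885
Series ([0.938377] and [0.988885]): 0.938377 × 0.988885 = 0.927947
Parallel ([0.601692] and [0.927947]): 1 − (1 − 0.601692)(1 − 0.927947) = 0.9713

0.9713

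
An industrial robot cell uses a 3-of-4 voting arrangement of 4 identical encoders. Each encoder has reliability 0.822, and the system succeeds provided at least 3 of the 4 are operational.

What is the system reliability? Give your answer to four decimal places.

R = Σ_{i=3}^{4} C(4,i) p^i (1−p)^{4−i} with p = 0.822
C(4,3)·0.822^3·0.178^1 = 0.395454
C(4,4)·0.822^4·0.178^0 = 0.456549
Sum = 0.8520

0.8520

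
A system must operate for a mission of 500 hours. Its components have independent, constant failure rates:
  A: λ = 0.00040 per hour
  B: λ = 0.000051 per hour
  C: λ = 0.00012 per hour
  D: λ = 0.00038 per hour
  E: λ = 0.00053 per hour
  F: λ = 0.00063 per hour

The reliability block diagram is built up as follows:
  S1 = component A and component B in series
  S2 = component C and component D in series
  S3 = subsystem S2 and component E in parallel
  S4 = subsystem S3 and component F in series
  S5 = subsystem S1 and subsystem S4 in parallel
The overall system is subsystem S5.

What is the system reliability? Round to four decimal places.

0.9379

R(A) = exp(−0.00040 × 500) = 0.818731
R(B) = exp(−0.000051 × 500) = 0.974822
R(C) = exp(−0.00012 × 500) = 0.941765
R(D) = exp(−0.00038 × 500) = 0.826959
R(E) = exp(−0.00053 × 500) = 0.767206
R(F) = exp(−0.00063 × 500) = 0.729789
Series (A and B): 0.818731 × 0.974822 = 0.798117
Series (C and D): 0.941765 × 0.826959 = 0.778801
Parallel ([0.778801] and E): 1 − (1 − 0.778801)(1 − 0.767206) = 0.948506
Series ([0.948506] and F): 0.948506 × 0.729789 = 0.692209
Parallel ([0.798117] and [0.692209]): 1 − (1 − 0.798117)(1 − 0.692209) = 0.9379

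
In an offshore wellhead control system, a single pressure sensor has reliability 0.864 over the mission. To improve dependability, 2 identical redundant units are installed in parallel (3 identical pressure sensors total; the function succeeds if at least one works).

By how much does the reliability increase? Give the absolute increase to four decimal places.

R_before = 0.864
R_after = 1 − (1 − 0.864)^3 = 0.9975
ΔR = 0.9975 − 0.864 = 0.1335

0.1335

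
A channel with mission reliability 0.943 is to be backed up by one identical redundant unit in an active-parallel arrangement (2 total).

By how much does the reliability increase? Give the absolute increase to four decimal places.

0.0538

R_before = 0.943
R_after = 1 − (1 − 0.943)^2 = 0.9968
ΔR = 0.9968 − 0.943 = 0.0538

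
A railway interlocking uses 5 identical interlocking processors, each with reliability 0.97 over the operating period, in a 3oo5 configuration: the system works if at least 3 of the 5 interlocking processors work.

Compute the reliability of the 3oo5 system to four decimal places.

R = Σ_{i=3}^{5} C(5,i) p^i (1−p)^{5−i} with p = 0.97
C(5,3)·0.97^3·0.03^2 = 0.008214
C(5,4)·0.97^4·0.03^1 = 0.132794
C(5,5)·0.97^5·0.03^0 = 0.858734
Sum = 0.9997

0.9997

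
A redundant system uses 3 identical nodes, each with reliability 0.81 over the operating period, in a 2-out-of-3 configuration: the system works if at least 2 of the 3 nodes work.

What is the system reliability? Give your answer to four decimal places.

R = Σ_{i=2}^{3} C(3,i) p^i (1−p)^{3−i} with p = 0.81
C(3,2)·0.81^2·0.19^1 = 0.373977
C(3,3)·0.81^3·0.19^0 = 0.531441
Sum = 0.9054

0.9054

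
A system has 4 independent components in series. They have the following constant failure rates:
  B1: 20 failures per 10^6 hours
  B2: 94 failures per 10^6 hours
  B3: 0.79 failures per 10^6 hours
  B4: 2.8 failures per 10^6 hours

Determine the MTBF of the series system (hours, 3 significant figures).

Series of exponential components: λ_sys = Σ λ_i
λ_sys = 0.000020 + 0.000094 + 0.00000079 + 0.0000028 = 1.1759e-04 /h
MTBF = 1 / λ_sys = 8500 h

8500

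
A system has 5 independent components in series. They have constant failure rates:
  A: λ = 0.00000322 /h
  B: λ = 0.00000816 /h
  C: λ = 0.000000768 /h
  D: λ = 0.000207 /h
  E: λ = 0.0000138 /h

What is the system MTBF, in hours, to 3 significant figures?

Series of exponential components: λ_sys = Σ λ_i
λ_sys = 0.00000322 + 0.00000816 + 0.000000768 + 0.000207 + 0.0000138 = 2.3295e-04 /h
MTBF = 1 / λ_sys = 4290 h

4290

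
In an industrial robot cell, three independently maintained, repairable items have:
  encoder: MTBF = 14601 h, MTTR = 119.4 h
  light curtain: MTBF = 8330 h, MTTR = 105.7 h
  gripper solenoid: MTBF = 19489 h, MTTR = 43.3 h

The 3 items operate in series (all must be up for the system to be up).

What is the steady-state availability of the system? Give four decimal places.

A(encoder) = MTBF/(MTBF+MTTR) = 14601/(14601+119.4) = 0.991889
A(light curtain) = MTBF/(MTBF+MTTR) = 8330/(8330+105.7) = 0.987470
A(gripper solenoid) = MTBF/(MTBF+MTTR) = 19489/(19489+43.3) = 0.997783
Series availability: 0.991889 × 0.987470 × 0.997783 = 0.9773

0.9773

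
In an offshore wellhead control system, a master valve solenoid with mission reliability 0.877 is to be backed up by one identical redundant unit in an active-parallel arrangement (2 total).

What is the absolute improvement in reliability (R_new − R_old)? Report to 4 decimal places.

0.1079

R_before = 0.877
R_after = 1 − (1 − 0.877)^2 = 0.9849
ΔR = 0.9849 − 0.877 = 0.1079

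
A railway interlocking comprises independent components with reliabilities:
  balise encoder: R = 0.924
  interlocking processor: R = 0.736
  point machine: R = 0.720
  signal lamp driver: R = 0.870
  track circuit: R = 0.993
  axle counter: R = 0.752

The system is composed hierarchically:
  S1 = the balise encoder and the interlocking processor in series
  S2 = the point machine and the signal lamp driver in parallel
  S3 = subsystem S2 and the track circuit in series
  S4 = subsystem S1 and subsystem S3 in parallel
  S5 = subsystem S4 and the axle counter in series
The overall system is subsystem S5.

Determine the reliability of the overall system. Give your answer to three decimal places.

Series (balise encoder and interlocking processor): 0.92400 × 0.73600 = 0.68006
Parallel (point machine and signal lamp driver): 1 − (1 − 0.72000)(1 − 0.87000) = 0.96360
Series ([0.96360] and track circuit): 0.96360 × 0.99300 = 0.95685
Parallel ([0.68006] and [0.95685]): 1 − (1 − 0.68006)(1 − 0.95685) = 0.98619
Series ([0.98619] and axle counter): 0.98619 × 0.75200 = 0.742

0.742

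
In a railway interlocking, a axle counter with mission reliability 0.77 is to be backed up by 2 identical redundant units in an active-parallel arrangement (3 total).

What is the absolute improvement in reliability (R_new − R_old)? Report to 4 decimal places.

0.2178

R_before = 0.77
R_after = 1 − (1 − 0.77)^3 = 0.9878
ΔR = 0.9878 − 0.77 = 0.2178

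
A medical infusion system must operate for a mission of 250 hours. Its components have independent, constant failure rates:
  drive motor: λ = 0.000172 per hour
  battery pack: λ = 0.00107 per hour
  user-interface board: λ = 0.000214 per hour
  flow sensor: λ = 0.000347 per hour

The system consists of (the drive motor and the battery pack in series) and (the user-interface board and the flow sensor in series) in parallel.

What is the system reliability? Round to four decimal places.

0.9651

R(drive motor) = exp(−0.000172 × 250) = 0.957911
R(battery pack) = exp(−0.00107 × 250) = 0.765290
R(user-interface board) = exp(−0.000214 × 250) = 0.947906
R(flow sensor) = exp(−0.000347 × 250) = 0.916906
Series (drive motor and battery pack): 0.957911 × 0.765290 = 0.733080
Series (user-interface board and flow sensor): 0.947906 × 0.916906 = 0.869141
Parallel ([0.733080] and [0.869141]): 1 − (1 − 0.733080)(1 − 0.869141) = 0.9651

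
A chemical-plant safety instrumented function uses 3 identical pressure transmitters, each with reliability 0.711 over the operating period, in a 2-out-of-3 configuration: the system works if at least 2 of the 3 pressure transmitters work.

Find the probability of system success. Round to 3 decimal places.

R = Σ_{i=2}^{3} C(3,i) p^i (1−p)^{3−i} with p = 0.711
C(3,2)·0.711^2·0.289^1 = 0.43829
C(3,3)·0.711^3·0.289^0 = 0.35943
Sum = 0.798

0.798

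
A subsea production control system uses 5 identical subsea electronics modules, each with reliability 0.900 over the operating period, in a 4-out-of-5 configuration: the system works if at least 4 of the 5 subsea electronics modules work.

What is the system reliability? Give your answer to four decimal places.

0.9185

R = Σ_{i=4}^{5} C(5,i) p^i (1−p)^{5−i} with p = 0.900
C(5,4)·0.900^4·0.100^1 = 0.328050
C(5,5)·0.900^5·0.100^0 = 0.590490
Sum = 0.9185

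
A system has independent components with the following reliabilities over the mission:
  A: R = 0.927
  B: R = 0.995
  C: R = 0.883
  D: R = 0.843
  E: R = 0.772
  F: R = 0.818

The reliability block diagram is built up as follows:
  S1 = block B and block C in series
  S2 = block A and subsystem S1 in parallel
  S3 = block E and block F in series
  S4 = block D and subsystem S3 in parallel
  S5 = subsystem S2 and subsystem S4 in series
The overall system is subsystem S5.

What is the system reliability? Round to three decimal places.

0.934

Series (B and C): 0.99500 × 0.88300 = 0.87859
Parallel (A and [0.87859]): 1 − (1 − 0.92700)(1 − 0.87859) = 0.99114
Series (E and F): 0.77200 × 0.81800 = 0.63150
Parallel (D and [0.63150]): 1 − (1 − 0.84300)(1 − 0.63150) = 0.94215
Series ([0.99114] and [0.94215]): 0.99114 × 0.94215 = 0.934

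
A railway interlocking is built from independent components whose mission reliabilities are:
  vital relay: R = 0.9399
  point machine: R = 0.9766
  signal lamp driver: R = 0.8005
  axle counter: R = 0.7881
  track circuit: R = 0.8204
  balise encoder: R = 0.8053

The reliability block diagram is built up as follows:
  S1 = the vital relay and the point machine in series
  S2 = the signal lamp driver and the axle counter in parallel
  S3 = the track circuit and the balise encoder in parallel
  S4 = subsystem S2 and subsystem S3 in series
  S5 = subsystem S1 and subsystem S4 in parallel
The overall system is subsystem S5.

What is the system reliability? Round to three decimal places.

Series (vital relay and point machine): 0.93990 × 0.97660 = 0.91791
Parallel (signal lamp driver and axle counter): 1 − (1 − 0.80050)(1 − 0.78810) = 0.95773
Parallel (track circuit and balise encoder): 1 − (1 − 0.82040)(1 − 0.80530) = 0.96503
Series ([0.95773] and [0.96503]): 0.95773 × 0.96503 = 0.92424
Parallel ([0.91791] and [0.92424]): 1 − (1 − 0.91791)(1 − 0.92424) = 0.994

0.994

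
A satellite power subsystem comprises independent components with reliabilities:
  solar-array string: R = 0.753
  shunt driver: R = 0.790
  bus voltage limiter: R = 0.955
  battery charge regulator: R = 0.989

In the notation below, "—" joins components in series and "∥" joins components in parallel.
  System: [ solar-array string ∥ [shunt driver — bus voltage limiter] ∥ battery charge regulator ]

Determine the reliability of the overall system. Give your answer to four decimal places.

Series (shunt driver and bus voltage limiter): 0.790000 × 0.955000 = 0.754450
Parallel (solar-array string, [0.754450], and battery charge regulator): 1 − (1 − 0.753000)(1 − 0.754450)(1 − 0.989000) = 0.9993

0.9993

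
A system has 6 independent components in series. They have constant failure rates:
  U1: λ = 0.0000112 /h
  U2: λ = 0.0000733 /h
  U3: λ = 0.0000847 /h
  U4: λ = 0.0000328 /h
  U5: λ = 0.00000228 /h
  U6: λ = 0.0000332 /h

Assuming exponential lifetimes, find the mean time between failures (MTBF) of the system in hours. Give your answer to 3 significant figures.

Series of exponential components: λ_sys = Σ λ_i
λ_sys = 0.0000112 + 0.0000733 + 0.0000847 + 0.0000328 + 0.00000228 + 0.0000332 = 2.3748e-04 /h
MTBF = 1 / λ_sys = 4210 h

4210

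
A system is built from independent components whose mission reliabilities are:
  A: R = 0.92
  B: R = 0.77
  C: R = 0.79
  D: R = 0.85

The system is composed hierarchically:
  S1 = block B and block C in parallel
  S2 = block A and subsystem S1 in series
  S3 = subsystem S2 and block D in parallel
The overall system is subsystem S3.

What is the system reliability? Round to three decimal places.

Parallel (B and C): 1 − (1 − 0.77000)(1 − 0.79000) = 0.95170
Series (A and [0.95170]): 0.92000 × 0.95170 = 0.87556
Parallel ([0.87556] and D): 1 − (1 − 0.87556)(1 − 0.85000) = 0.981

0.981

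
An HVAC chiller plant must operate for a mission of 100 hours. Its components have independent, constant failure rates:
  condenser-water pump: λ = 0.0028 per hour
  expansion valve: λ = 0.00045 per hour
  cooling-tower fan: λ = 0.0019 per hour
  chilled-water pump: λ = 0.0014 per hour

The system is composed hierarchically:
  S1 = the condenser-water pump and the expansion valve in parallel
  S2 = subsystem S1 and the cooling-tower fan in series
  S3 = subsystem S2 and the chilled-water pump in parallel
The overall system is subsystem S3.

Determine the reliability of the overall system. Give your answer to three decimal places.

R(condenser-water pump) = exp(−0.0028 × 100) = 0.75578
R(expansion valve) = exp(−0.00045 × 100) = 0.95600
R(cooling-tower fan) = exp(−0.0019 × 100) = 0.82696
R(chilled-water pump) = exp(−0.0014 × 100) = 0.86936
Parallel (condenser-water pump and expansion valve): 1 − (1 − 0.75578)(1 − 0.95600) = 0.98925
Series ([0.98925] and cooling-tower fan): 0.98925 × 0.82696 = 0.81807
Parallel ([0.81807] and chilled-water pump): 1 − (1 − 0.81807)(1 − 0.86936) = 0.976

0.976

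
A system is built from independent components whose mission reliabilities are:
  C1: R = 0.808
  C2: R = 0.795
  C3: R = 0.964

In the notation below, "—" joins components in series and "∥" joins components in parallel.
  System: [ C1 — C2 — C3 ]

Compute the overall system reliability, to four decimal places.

Series (C1, C2, and C3): 0.808000 × 0.795000 × 0.964000 = 0.6192

0.6192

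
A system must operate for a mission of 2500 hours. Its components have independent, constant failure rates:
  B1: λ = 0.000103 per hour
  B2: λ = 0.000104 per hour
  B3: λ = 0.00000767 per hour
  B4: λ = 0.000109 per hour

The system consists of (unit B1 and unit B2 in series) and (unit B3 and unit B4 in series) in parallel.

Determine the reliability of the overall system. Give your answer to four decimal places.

0.8978

R(B1) = exp(−0.000103 × 2500) = 0.772982
R(B2) = exp(−0.000104 × 2500) = 0.771052
R(B3) = exp(−0.00000767 × 2500) = 0.981008
R(B4) = exp(−0.000109 × 2500) = 0.761473
Series (B1 and B2): 0.772982 × 0.771052 = 0.596009
Series (B3 and B4): 0.981008 × 0.761473 = 0.747011
Parallel ([0.596009] and [0.747011]): 1 − (1 − 0.596009)(1 − 0.747011) = 0.8978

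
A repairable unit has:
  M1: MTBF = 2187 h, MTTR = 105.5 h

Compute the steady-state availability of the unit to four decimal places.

A(M1) = MTBF/(MTBF+MTTR) = 2187/(2187+105.5) = 0.9540

0.9540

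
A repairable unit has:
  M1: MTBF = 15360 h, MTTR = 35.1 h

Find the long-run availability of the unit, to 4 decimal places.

0.9977

A(M1) = MTBF/(MTBF+MTTR) = 15360/(15360+35.1) = 0.9977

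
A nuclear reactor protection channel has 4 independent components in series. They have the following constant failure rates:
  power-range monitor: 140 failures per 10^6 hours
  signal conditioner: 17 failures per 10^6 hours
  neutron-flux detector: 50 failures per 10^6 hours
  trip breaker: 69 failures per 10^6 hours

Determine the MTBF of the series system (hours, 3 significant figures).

3620

Series of exponential components: λ_sys = Σ λ_i
λ_sys = 0.00014 + 0.000017 + 0.000050 + 0.000069 = 2.7600e-04 /h
MTBF = 1 / λ_sys = 3620 h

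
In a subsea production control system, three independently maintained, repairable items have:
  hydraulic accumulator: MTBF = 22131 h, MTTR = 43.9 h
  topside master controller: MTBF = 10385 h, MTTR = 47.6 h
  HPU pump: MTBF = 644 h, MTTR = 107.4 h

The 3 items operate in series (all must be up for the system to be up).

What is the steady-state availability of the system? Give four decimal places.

0.8515

A(hydraulic accumulator) = MTBF/(MTBF+MTTR) = 22131/(22131+43.9) = 0.998020
A(topside master controller) = MTBF/(MTBF+MTTR) = 10385/(10385+47.6) = 0.995437
A(HPU pump) = MTBF/(MTBF+MTTR) = 644/(644+107.4) = 0.857067
Series availability: 0.998020 × 0.995437 × 0.857067 = 0.8515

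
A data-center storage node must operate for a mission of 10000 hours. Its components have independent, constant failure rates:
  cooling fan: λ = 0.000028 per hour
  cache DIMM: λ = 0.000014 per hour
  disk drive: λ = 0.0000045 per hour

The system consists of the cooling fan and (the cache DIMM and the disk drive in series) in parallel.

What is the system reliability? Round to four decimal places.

0.9588

R(cooling fan) = exp(−0.000028 × 10000) = 0.755784
R(cache DIMM) = exp(−0.000014 × 10000) = 0.869358
R(disk drive) = exp(−0.0000045 × 10000) = 0.955997
Series (cache DIMM and disk drive): 0.869358 × 0.955997 = 0.831104
Parallel (cooling fan and [0.831104]): 1 − (1 − 0.755784)(1 − 0.831104) = 0.9588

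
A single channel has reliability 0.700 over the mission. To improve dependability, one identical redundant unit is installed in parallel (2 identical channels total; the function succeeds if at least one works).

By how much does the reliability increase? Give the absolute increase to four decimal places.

0.2100

R_before = 0.700
R_after = 1 − (1 − 0.700)^2 = 0.9100
ΔR = 0.9100 − 0.700 = 0.2100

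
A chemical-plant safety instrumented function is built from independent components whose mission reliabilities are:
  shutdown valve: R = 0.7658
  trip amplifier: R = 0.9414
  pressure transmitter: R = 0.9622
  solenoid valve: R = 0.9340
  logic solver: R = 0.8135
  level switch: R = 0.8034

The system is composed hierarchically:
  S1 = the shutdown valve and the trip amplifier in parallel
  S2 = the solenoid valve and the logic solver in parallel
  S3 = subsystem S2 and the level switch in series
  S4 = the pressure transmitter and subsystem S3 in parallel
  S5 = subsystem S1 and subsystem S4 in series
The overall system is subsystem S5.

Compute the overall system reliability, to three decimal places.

Parallel (shutdown valve and trip amplifier): 1 − (1 − 0.76580)(1 − 0.94140) = 0.98628
Parallel (solenoid valve and logic solver): 1 − (1 − 0.93400)(1 − 0.81350) = 0.98769
Series ([0.98769] and level switch): 0.98769 × 0.80340 = 0.79351
Parallel (pressure transmitter and [0.79351]): 1 − (1 − 0.96220)(1 − 0.79351) = 0.99219
Series ([0.98628] and [0.99219]): 0.98628 × 0.99219 = 0.979

0.979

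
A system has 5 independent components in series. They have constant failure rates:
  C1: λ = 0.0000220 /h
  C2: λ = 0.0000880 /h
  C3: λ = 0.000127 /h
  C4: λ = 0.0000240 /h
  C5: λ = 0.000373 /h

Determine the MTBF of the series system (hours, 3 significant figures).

1580

Series of exponential components: λ_sys = Σ λ_i
λ_sys = 0.0000220 + 0.0000880 + 0.000127 + 0.0000240 + 0.000373 = 6.3400e-04 /h
MTBF = 1 / λ_sys = 1580 h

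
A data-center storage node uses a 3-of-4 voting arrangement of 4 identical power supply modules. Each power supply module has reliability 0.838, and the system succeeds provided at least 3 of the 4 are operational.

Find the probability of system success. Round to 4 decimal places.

0.8745

R = Σ_{i=3}^{4} C(4,i) p^i (1−p)^{4−i} with p = 0.838
C(4,3)·0.838^3·0.162^1 = 0.381335
C(4,4)·0.838^4·0.162^0 = 0.493147
Sum = 0.8745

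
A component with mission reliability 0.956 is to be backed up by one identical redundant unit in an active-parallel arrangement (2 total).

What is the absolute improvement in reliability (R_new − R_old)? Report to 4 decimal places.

0.0421

R_before = 0.956
R_after = 1 − (1 − 0.956)^2 = 0.9981
ΔR = 0.9981 − 0.956 = 0.0421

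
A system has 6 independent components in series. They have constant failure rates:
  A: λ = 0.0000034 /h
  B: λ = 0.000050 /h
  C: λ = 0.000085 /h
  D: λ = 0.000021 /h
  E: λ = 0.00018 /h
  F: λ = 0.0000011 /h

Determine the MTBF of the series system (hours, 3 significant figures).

Series of exponential components: λ_sys = Σ λ_i
λ_sys = 0.0000034 + 0.000050 + 0.000085 + 0.000021 + 0.00018 + 0.0000011 = 3.4050e-04 /h
MTBF = 1 / λ_sys = 2940 h

2940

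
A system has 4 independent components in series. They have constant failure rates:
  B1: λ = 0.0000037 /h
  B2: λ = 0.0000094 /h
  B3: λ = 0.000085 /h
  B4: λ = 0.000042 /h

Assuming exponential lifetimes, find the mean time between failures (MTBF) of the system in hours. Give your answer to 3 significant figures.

7140

Series of exponential components: λ_sys = Σ λ_i
λ_sys = 0.0000037 + 0.0000094 + 0.000085 + 0.000042 = 1.4010e-04 /h
MTBF = 1 / λ_sys = 7140 h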